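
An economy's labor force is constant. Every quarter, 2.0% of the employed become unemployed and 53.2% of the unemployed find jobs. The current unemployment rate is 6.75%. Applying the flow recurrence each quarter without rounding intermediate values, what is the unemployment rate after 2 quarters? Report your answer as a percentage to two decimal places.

Unemployment rate after two quarters ≈ 4.25%.

With a fixed labor force, u_{t+1} = u_t + s·(1−u_t) − f·u_t = u_t·(1−s−f) + s.
Here 1−s−f = 0.448 and s = 0.020.
u_1 = 0.067500 × 0.448 + 0.020 = 0.050240.
u_2 = 0.050240 × 0.448 + 0.020 = 0.042508.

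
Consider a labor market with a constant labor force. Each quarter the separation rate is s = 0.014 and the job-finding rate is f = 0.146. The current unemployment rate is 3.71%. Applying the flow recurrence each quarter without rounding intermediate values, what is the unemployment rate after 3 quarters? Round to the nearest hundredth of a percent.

With a fixed labor force, u_{t+1} = u_t + s·(1−u_t) − f·u_t = u_t·(1−s−f) + s.
Here 1−s−f = 0.840 and s = 0.014.
u_1 = 0.037100 × 0.840 + 0.014 = 0.045164.
u_2 = 0.045164 × 0.840 + 0.014 = 0.051938.
u_3 = 0.051938 × 0.840 + 0.014 = 0.057628.

Unemployment rate after three quarters ≈ 5.76%.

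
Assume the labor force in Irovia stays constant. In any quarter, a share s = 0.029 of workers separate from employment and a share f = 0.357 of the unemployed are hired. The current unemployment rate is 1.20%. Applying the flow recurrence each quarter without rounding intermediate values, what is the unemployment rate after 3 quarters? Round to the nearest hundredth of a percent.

With a fixed labor force, u_{t+1} = u_t + s·(1−u_t) − f·u_t = u_t·(1−s−f) + s.
Here 1−s−f = 0.614 and s = 0.029.
u_1 = 0.012000 × 0.614 + 0.029 = 0.036368.
u_2 = 0.036368 × 0.614 + 0.029 = 0.051330.
u_3 = 0.051330 × 0.614 + 0.029 = 0.060517.

Unemployment rate after three quarters ≈ 6.05%.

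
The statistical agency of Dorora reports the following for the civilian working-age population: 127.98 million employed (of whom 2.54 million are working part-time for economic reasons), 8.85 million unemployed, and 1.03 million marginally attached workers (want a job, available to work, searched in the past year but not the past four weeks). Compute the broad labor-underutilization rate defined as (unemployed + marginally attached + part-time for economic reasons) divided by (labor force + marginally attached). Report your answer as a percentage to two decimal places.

Labor force = 127.98 + 8.85 = 136.83 million.
Numerator = 8.85 + 1.03 + 2.54 = 12.42 million.
Denominator = 136.83 + 1.03 = 137.86 million.
Broad rate = 12.42 / 137.86 = 9.01%.

Broad underutilization rate ≈ 9.01%.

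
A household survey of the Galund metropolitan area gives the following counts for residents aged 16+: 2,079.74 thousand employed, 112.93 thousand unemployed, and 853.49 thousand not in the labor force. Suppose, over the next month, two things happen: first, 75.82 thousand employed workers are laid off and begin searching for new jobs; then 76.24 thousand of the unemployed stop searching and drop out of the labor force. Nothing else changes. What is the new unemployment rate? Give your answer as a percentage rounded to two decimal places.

New unemployment rate ≈ 5.32%.

Initially, labor force = 2,079.74 + 112.93 = 2,192.67 thousand, so u = 112.93/2,192.67 = 5.15%.
After the first change, employed falls and unemployed rises by 75.82; labor force unchanged → E = 2,003.92, U = 188.75, labor force = 2,192.67 thousand.
After the second change, unemployed and labor force both fall by 76.24 → E = 2,003.92, U = 112.51, labor force = 2,116.43 thousand.
New unemployment rate = 112.51 / 2,116.43 = 5.32%.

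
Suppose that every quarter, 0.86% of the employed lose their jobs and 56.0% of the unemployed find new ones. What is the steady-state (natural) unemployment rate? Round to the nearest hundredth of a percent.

Steady-state unemployment rate ≈ 1.51%.

At steady state the flows balance: s·E = f·U, so U/(E+U) = s/(s+f).
u* = 0.86 / (0.86 + 56.0) = 0.86 / 56.86 = 1.51%.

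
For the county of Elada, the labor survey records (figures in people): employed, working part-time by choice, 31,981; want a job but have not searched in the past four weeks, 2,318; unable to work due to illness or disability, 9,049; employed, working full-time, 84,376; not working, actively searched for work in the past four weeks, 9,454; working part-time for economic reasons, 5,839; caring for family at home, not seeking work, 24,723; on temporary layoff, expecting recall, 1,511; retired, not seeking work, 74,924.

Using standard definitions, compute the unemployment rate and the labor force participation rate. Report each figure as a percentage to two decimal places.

Unemployment rate ≈ 8.23%; labor force participation rate ≈ 54.54%.

Employed = 31,981 + 84,376 + 5,839 = 122,196 (anyone who worked, including part-time for economic reasons, counts as employed).
Unemployed = 9,454 + 1,511 = 10,965 (jobless and actively searching, or on temporary layoff).
Labor force = 122,196 + 10,965 = 133,161.
Not in labor force = 2,318 + 9,049 + 24,723 + 74,924 = 111,014 (those not working and not actively searching are outside the labor force — including those who want a job but have given up searching).
Civilian working-age population = 133,161 + 111,014 = 244,175.
Unemployment rate = 10,965 / 133,161 = 8.23%.
Labor force participation rate = 133,161 / 244,175 = 54.54%.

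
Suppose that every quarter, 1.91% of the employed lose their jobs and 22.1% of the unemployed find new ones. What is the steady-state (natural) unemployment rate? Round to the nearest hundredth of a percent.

Steady-state unemployment rate ≈ 7.96%.

At steady state the flows balance: s·E = f·U, so U/(E+U) = s/(s+f).
u* = 1.91 / (1.91 + 22.1) = 1.91 / 24.01 = 7.96%.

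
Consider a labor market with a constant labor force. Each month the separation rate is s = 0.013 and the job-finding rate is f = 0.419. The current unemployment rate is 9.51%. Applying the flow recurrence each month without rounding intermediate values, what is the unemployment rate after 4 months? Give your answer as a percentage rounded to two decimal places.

With a fixed labor force, u_{t+1} = u_t + s·(1−u_t) − f·u_t = u_t·(1−s−f) + s.
Here 1−s−f = 0.568 and s = 0.013.
u_1 = 0.095100 × 0.568 + 0.013 = 0.067017.
u_2 = 0.067017 × 0.568 + 0.013 = 0.051066.
u_3 = 0.051066 × 0.568 + 0.013 = 0.042005.
u_4 = 0.042005 × 0.568 + 0.013 = 0.036859.

Unemployment rate after four months ≈ 3.69%.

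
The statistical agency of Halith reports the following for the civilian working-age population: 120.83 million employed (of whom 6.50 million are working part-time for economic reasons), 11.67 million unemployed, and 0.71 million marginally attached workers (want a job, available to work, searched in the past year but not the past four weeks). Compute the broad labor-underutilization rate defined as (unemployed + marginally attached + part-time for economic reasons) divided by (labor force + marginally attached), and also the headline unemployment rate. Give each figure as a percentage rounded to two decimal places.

Labor force = 120.83 + 11.67 = 132.50 million.
Numerator = 11.67 + 0.71 + 6.50 = 18.88 million.
Denominator = 132.50 + 0.71 = 133.21 million.
Broad rate = 18.88 / 133.21 = 14.17%.
Headline unemployment rate = 11.67 / 132.50 = 8.81%.

Broad underutilization rate ≈ 14.17%; headline unemployment rate ≈ 8.81%.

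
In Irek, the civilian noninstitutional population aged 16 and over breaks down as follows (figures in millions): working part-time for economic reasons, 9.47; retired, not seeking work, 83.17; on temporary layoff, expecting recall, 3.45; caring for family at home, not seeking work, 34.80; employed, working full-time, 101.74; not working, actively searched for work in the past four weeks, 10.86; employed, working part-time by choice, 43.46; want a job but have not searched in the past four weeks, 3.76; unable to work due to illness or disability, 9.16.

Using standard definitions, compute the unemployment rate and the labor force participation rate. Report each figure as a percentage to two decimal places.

Unemployment rate ≈ 8.47%; labor force participation rate ≈ 56.35%.

Employed = 9.47 + 101.74 + 43.46 = 154.67 million (anyone who worked, including part-time for economic reasons, counts as employed).
Unemployed = 3.45 + 10.86 = 14.31 million (jobless and actively searching, or on temporary layoff).
Labor force = 154.67 + 14.31 = 168.98 million.
Not in labor force = 83.17 + 34.80 + 3.76 + 9.16 = 130.89 million (those not working and not actively searching are outside the labor force — including those who want a job but have given up searching).
Civilian working-age population = 168.98 + 130.89 = 299.87 million.
Unemployment rate = 14.31 / 168.98 = 8.47%.
Labor force participation rate = 168.98 / 299.87 = 56.35%.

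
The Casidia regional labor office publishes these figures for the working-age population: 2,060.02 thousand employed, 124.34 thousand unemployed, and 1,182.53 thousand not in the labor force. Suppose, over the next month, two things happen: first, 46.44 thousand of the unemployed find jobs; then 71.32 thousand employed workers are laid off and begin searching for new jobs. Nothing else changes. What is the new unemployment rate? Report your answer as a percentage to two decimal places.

New unemployment rate ≈ 6.83%.

Initially, labor force = 2,060.02 + 124.34 = 2,184.36 thousand, so u = 124.34/2,184.36 = 5.69%.
After the first change, unemployed falls and employed rises by 46.44; labor force unchanged → E = 2,106.46, U = 77.90, labor force = 2,184.36 thousand.
After the second change, employed falls and unemployed rises by 71.32; labor force unchanged → E = 2,035.14, U = 149.22, labor force = 2,184.36 thousand.
New unemployment rate = 149.22 / 2,184.36 = 6.83%.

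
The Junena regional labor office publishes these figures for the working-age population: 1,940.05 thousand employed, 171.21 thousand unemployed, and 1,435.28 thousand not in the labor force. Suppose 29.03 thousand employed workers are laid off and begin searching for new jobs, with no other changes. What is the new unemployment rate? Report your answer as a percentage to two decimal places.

Initially, labor force = 1,940.05 + 171.21 = 2,111.26 thousand, so u = 171.21/2,111.26 = 8.11%.
After the change, employed falls and unemployed rises by 29.03; labor force unchanged → E = 1,911.02, U = 200.24, labor force = 2,111.26 thousand.
New unemployment rate = 200.24 / 2,111.26 = 9.48%.

New unemployment rate ≈ 9.48%.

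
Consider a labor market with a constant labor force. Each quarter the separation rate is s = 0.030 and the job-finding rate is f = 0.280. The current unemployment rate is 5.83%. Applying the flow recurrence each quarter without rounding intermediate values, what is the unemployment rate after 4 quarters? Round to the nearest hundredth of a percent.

With a fixed labor force, u_{t+1} = u_t + s·(1−u_t) − f·u_t = u_t·(1−s−f) + s.
Here 1−s−f = 0.690 and s = 0.030.
u_1 = 0.058300 × 0.690 + 0.030 = 0.070227.
u_2 = 0.070227 × 0.690 + 0.030 = 0.078457.
u_3 = 0.078457 × 0.690 + 0.030 = 0.084135.
u_4 = 0.084135 × 0.690 + 0.030 = 0.088053.

Unemployment rate after four quarters ≈ 8.81%.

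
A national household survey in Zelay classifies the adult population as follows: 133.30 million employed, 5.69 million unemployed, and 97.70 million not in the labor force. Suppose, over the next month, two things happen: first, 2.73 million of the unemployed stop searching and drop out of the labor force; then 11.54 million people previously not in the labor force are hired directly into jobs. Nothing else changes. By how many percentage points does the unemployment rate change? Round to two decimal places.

Initially, labor force = 133.30 + 5.69 = 138.99 million, so u = 5.69/138.99 = 4.09%.
After the first change, unemployed and labor force both fall by 2.73 → E = 133.30, U = 2.96, labor force = 136.26 million.
After the second change, employed and labor force both rise by 11.54; unemployed unchanged → E = 144.84, U = 2.96, labor force = 147.80 million.
New unemployment rate = 2.96 / 147.80 = 2.00%.
Change = 2.00% − 4.09% = −2.09 percentage points.

The unemployment rate changes by −2.09 percentage points.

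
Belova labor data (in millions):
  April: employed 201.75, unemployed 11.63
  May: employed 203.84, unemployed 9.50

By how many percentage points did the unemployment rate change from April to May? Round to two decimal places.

The unemployment rate changed by −1.00 percentage points.

April: labor force = 201.75 + 11.63 = 213.38; u = 11.63/213.38 = 5.45%.
May: labor force = 203.84 + 9.50 = 213.34; u = 9.50/213.34 = 4.45%.
Change = 4.45% − 5.45% = −1.00 pp.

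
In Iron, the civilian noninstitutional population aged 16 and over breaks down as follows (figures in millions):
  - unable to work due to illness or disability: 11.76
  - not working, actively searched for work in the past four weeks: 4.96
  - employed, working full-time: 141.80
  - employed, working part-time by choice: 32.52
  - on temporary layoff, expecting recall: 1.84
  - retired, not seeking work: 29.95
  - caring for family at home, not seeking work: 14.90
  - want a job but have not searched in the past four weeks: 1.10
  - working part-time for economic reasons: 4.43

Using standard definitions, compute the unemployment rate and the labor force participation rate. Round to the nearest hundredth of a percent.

Unemployment rate ≈ 3.66%; labor force participation rate ≈ 76.28%.

Employed = 141.80 + 32.52 + 4.43 = 178.75 million (anyone who worked, including part-time for economic reasons, counts as employed).
Unemployed = 4.96 + 1.84 = 6.80 million (jobless and actively searching, or on temporary layoff).
Labor force = 178.75 + 6.80 = 185.55 million.
Not in labor force = 11.76 + 29.95 + 14.90 + 1.10 = 57.71 million (those not working and not actively searching are outside the labor force — including those who want a job but have given up searching).
Civilian working-age population = 185.55 + 57.71 = 243.26 million.
Unemployment rate = 6.80 / 185.55 = 3.66%.
Labor force participation rate = 185.55 / 243.26 = 76.28%.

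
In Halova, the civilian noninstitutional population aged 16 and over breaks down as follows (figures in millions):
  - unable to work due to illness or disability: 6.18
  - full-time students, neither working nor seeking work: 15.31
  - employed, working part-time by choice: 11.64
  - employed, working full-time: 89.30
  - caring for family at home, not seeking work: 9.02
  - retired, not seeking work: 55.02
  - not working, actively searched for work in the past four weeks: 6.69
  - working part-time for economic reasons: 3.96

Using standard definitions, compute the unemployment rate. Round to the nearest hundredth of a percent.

Employed = 11.64 + 89.30 + 3.96 = 104.90 million (anyone who worked, including part-time for economic reasons, counts as employed).
Unemployed = 6.69 million.
Labor force = 104.90 + 6.69 = 111.59 million.
Unemployment rate = 6.69 / 111.59 = 6.00%.

Unemployment rate ≈ 6.00%.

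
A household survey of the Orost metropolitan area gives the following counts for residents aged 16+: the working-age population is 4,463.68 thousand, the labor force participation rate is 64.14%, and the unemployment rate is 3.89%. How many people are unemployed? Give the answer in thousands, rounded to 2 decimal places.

Labor force = 0.6414 × 4,463.68 = 2,863.00 thousand.
Unemployed = 0.0389 × 2,863.00 ≈ 111.37 thousand.

About 111.37 thousand are unemployed.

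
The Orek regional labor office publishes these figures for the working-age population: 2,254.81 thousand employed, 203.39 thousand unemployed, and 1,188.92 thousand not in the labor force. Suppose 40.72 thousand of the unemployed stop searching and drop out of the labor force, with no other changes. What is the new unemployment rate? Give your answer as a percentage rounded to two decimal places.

Initially, labor force = 2,254.81 + 203.39 = 2,458.20 thousand, so u = 203.39/2,458.20 = 8.27%.
After the change, unemployed and labor force both fall by 40.72 → E = 2,254.81, U = 162.67, labor force = 2,417.48 thousand.
New unemployment rate = 162.67 / 2,417.48 = 6.73%.

New unemployment rate ≈ 6.73%.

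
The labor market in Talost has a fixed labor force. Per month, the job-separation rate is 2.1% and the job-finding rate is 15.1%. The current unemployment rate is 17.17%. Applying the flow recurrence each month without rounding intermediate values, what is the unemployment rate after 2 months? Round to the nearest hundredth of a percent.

Unemployment rate after two months ≈ 15.61%.

With a fixed labor force, u_{t+1} = u_t + s·(1−u_t) − f·u_t = u_t·(1−s−f) + s.
Here 1−s−f = 0.828 and s = 0.021.
u_1 = 0.171700 × 0.828 + 0.021 = 0.163168.
u_2 = 0.163168 × 0.828 + 0.021 = 0.156103.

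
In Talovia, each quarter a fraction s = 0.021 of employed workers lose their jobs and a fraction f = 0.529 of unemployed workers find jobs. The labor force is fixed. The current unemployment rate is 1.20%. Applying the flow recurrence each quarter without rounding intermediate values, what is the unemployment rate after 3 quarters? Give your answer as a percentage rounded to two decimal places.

With a fixed labor force, u_{t+1} = u_t + s·(1−u_t) − f·u_t = u_t·(1−s−f) + s.
Here 1−s−f = 0.450 and s = 0.021.
u_1 = 0.012000 × 0.450 + 0.021 = 0.026400.
u_2 = 0.026400 × 0.450 + 0.021 = 0.032880.
u_3 = 0.032880 × 0.450 + 0.021 = 0.035796.

Unemployment rate after three quarters ≈ 3.58%.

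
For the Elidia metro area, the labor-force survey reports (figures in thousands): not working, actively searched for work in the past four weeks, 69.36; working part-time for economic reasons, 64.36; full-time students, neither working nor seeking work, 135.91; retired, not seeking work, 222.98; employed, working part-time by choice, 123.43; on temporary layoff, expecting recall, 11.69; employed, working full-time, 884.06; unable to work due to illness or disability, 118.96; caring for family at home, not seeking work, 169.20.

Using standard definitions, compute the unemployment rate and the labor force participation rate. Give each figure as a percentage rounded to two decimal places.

Unemployment rate ≈ 7.03%; labor force participation rate ≈ 64.05%.

Employed = 64.36 + 123.43 + 884.06 = 1,071.85 thousand (anyone who worked, including part-time for economic reasons, counts as employed).
Unemployed = 69.36 + 11.69 = 81.05 thousand (jobless and actively searching, or on temporary layoff).
Labor force = 1,071.85 + 81.05 = 1,152.90 thousand.
Not in labor force = 135.91 + 222.98 + 118.96 + 169.20 = 647.05 thousand (those not working and not actively searching are outside the labor force).
Civilian working-age population = 1,152.90 + 647.05 = 1,799.95 thousand.
Unemployment rate = 81.05 / 1,152.90 = 7.03%.
Labor force participation rate = 1,152.90 / 1,799.95 = 64.05%.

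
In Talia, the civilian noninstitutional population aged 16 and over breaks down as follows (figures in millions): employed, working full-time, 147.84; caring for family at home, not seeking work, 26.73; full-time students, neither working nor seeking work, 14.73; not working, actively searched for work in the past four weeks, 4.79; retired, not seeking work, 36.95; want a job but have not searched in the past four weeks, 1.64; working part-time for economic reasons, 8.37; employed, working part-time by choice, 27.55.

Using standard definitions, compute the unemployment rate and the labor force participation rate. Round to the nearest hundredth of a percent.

Employed = 147.84 + 8.37 + 27.55 = 183.76 million (anyone who worked, including part-time for economic reasons, counts as employed).
Unemployed = 4.79 million.
Labor force = 183.76 + 4.79 = 188.55 million.
Not in labor force = 26.73 + 14.73 + 36.95 + 1.64 = 80.05 million (those not working and not actively searching are outside the labor force — including those who want a job but have given up searching).
Civilian working-age population = 188.55 + 80.05 = 268.60 million.
Unemployment rate = 4.79 / 188.55 = 2.54%.
Labor force participation rate = 188.55 / 268.60 = 70.20%.

Unemployment rate ≈ 2.54%; labor force participation rate ≈ 70.20%.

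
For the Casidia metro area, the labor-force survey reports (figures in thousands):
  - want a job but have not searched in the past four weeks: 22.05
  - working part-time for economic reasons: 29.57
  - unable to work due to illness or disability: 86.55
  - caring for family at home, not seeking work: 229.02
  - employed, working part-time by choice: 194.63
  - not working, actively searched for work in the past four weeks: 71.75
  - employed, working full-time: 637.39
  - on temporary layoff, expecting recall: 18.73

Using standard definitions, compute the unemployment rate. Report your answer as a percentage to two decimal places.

Employed = 29.57 + 194.63 + 637.39 = 861.59 thousand (anyone who worked, including part-time for economic reasons, counts as employed).
Unemployed = 71.75 + 18.73 = 90.48 thousand (jobless and actively searching, or on temporary layoff).
Labor force = 861.59 + 90.48 = 952.07 thousand.
Unemployment rate = 90.48 / 952.07 = 9.50%.

Unemployment rate ≈ 9.50%.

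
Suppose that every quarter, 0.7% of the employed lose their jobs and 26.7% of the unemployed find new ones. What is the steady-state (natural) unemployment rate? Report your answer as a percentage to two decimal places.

At steady state the flows balance: s·E = f·U, so U/(E+U) = s/(s+f).
u* = 0.7 / (0.7 + 26.7) = 0.7 / 27.40 = 2.55%.

Steady-state unemployment rate ≈ 2.55%.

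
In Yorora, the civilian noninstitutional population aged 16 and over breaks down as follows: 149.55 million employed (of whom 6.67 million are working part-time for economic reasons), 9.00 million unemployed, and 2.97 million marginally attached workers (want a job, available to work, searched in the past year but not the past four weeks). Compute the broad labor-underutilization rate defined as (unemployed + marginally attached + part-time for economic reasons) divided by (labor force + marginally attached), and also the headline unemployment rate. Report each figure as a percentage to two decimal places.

Broad underutilization rate ≈ 11.54%; headline unemployment rate ≈ 5.68%.

Labor force = 149.55 + 9.00 = 158.55 million.
Numerator = 9.00 + 2.97 + 6.67 = 18.64 million.
Denominator = 158.55 + 2.97 = 161.52 million.
Broad rate = 18.64 / 161.52 = 11.54%.
Headline unemployment rate = 9.00 / 158.55 = 5.68%.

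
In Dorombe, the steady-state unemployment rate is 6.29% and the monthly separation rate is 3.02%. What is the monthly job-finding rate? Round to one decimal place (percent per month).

From u* = s/(s+f): f = s·(1−u)/u.
f = 3.02 × (1 − 0.0629) / 0.0629 = 2.8300 / 0.0629 ≈ 45.0% per month.

Job-finding rate ≈ 45.0% per month.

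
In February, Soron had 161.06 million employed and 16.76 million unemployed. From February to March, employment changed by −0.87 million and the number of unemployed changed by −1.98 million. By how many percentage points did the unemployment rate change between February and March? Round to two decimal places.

The unemployment rate changed by −0.98 percentage points.

February: labor force = 161.06 + 16.76 = 177.82; u = 16.76/177.82 = 9.43%.
March: labor force = 160.19 + 14.78 = 174.97; u = 14.78/174.97 = 8.45%.
Change = 8.45% − 9.43% = −0.98 pp.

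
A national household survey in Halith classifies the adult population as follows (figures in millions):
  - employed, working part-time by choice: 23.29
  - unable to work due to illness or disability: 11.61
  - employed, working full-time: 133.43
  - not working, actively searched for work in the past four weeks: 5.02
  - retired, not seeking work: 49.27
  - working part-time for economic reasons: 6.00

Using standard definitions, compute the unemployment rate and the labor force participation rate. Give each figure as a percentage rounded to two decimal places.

Employed = 23.29 + 133.43 + 6.00 = 162.72 million (anyone who worked, including part-time for economic reasons, counts as employed).
Unemployed = 5.02 million.
Labor force = 162.72 + 5.02 = 167.74 million.
Not in labor force = 11.61 + 49.27 = 60.88 million (those not working and not actively searching are outside the labor force).
Civilian working-age population = 167.74 + 60.88 = 228.62 million.
Unemployment rate = 5.02 / 167.74 = 2.99%.
Labor force participation rate = 167.74 / 228.62 = 73.37%.

Unemployment rate ≈ 2.99%; labor force participation rate ≈ 73.37%.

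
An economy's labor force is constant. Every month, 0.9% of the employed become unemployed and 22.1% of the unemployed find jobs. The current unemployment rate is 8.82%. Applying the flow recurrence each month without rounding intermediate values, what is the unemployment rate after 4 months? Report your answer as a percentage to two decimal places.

With a fixed labor force, u_{t+1} = u_t + s·(1−u_t) − f·u_t = u_t·(1−s−f) + s.
Here 1−s−f = 0.770 and s = 0.009.
u_1 = 0.088200 × 0.770 + 0.009 = 0.076914.
u_2 = 0.076914 × 0.770 + 0.009 = 0.068224.
u_3 = 0.068224 × 0.770 + 0.009 = 0.061532.
u_4 = 0.061532 × 0.770 + 0.009 = 0.056380.

Unemployment rate after four months ≈ 5.64%.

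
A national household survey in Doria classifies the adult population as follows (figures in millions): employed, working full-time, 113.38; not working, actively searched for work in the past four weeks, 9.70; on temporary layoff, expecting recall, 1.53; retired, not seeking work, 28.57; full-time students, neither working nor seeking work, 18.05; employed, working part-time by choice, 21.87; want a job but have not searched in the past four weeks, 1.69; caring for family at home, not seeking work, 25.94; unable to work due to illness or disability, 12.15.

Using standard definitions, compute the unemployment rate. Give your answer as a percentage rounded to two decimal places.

Employed = 113.38 + 21.87 = 135.25 million.
Unemployed = 9.70 + 1.53 = 11.23 million (jobless and actively searching, or on temporary layoff).
Labor force = 135.25 + 11.23 = 146.48 million.
Unemployment rate = 11.23 / 146.48 = 7.67%.

Unemployment rate ≈ 7.67%.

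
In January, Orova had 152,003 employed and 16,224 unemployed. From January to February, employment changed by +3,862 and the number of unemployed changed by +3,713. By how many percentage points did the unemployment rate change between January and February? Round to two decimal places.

January: labor force = 152,003 + 16,224 = 168,227; u = 16,224/168,227 = 9.64%.
February: labor force = 155,865 + 19,937 = 175,802; u = 19,937/175,802 = 11.34%.
Change = 11.34% − 9.64% = +1.70 pp.

The unemployment rate changed by +1.70 percentage points.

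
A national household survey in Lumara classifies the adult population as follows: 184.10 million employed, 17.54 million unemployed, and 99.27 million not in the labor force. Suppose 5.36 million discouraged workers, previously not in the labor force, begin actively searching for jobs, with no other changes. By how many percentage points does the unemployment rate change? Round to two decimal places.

Initially, labor force = 184.10 + 17.54 = 201.64 million, so u = 17.54/201.64 = 8.70%.
After the change, unemployed and labor force both rise by 5.36 → E = 184.10, U = 22.90, labor force = 207.00 million.
New unemployment rate = 22.90 / 207.00 = 11.06%.
Change = 11.06% − 8.70% = +2.36 percentage points.

The unemployment rate changes by +2.36 percentage points.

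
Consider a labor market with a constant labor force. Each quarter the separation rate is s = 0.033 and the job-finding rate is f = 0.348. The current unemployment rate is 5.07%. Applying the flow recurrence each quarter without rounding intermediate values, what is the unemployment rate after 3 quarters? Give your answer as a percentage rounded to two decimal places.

With a fixed labor force, u_{t+1} = u_t + s·(1−u_t) − f·u_t = u_t·(1−s−f) + s.
Here 1−s−f = 0.619 and s = 0.033.
u_1 = 0.050700 × 0.619 + 0.033 = 0.064383.
u_2 = 0.064383 × 0.619 + 0.033 = 0.072853.
u_3 = 0.072853 × 0.619 + 0.033 = 0.078096.

Unemployment rate after three quarters ≈ 7.81%.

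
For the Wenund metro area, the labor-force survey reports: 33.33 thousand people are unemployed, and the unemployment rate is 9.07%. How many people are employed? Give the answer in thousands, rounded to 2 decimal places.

About 334.15 thousand are employed.

Labor force = U / u = 33.33 / 0.0907 ≈ 367.48 thousand.
Employed = labor force − unemployed = 367.48 − 33.33 = 334.15 thousand.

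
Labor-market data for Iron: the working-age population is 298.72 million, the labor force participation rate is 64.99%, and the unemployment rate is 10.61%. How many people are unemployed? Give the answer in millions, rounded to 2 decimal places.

Labor force = 0.6499 × 298.72 = 194.14 million.
Unemployed = 0.1061 × 194.14 ≈ 20.60 million.

About 20.60 million are unemployed.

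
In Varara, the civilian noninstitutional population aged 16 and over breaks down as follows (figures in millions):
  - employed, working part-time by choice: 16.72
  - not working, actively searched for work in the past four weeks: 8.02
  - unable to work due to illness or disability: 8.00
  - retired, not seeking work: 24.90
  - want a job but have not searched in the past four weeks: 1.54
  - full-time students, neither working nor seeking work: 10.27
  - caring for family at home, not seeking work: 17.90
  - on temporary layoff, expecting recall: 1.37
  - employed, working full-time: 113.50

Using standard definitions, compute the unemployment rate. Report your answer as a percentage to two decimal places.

Unemployment rate ≈ 6.73%.

Employed = 16.72 + 113.50 = 130.22 million.
Unemployed = 8.02 + 1.37 = 9.39 million (jobless and actively searching, or on temporary layoff).
Labor force = 130.22 + 9.39 = 139.61 million.
Unemployment rate = 9.39 / 139.61 = 6.73%.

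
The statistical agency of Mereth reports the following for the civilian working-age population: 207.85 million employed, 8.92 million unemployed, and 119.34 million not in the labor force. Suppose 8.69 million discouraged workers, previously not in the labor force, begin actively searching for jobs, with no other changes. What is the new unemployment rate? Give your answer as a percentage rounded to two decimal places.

New unemployment rate ≈ 7.81%.

Initially, labor force = 207.85 + 8.92 = 216.77 million, so u = 8.92/216.77 = 4.11%.
After the change, unemployed and labor force both rise by 8.69 → E = 207.85, U = 17.61, labor force = 225.46 million.
New unemployment rate = 17.61 / 225.46 = 7.81%.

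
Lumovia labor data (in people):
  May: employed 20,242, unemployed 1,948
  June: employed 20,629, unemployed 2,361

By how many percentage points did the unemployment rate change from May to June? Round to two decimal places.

May: labor force = 20,242 + 1,948 = 22,190; u = 1,948/22,190 = 8.78%.
June: labor force = 20,629 + 2,361 = 22,990; u = 2,361/22,990 = 10.27%.
Change = 10.27% − 8.78% = +1.49 pp.

The unemployment rate changed by +1.49 percentage points.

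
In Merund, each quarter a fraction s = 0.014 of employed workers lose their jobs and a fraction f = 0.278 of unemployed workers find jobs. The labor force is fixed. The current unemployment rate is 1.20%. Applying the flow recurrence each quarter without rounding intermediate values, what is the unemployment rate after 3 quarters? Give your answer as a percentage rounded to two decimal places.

Unemployment rate after three quarters ≈ 3.52%.

With a fixed labor force, u_{t+1} = u_t + s·(1−u_t) − f·u_t = u_t·(1−s−f) + s.
Here 1−s−f = 0.708 and s = 0.014.
u_1 = 0.012000 × 0.708 + 0.014 = 0.022496.
u_2 = 0.022496 × 0.708 + 0.014 = 0.029927.
u_3 = 0.029927 × 0.708 + 0.014 = 0.035188.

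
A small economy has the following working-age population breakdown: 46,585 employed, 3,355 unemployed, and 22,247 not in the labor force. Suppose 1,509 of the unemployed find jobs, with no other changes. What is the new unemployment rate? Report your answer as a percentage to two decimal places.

Initially, labor force = 46,585 + 3,355 = 49,940, so u = 3,355/49,940 = 6.72%.
After the change, unemployed falls and employed rises by 1,509; labor force unchanged → E = 48,094, U = 1,846, labor force = 49,940.
New unemployment rate = 1,846 / 49,940 = 3.70%.

New unemployment rate ≈ 3.70%.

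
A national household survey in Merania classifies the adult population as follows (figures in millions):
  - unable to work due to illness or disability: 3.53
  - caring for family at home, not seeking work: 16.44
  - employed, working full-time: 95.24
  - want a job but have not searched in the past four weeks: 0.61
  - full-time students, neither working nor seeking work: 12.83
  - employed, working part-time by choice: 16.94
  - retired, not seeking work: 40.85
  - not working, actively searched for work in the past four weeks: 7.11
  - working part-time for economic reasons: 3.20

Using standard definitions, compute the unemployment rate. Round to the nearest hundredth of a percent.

Unemployment rate ≈ 5.80%.

Employed = 95.24 + 16.94 + 3.20 = 115.38 million (anyone who worked, including part-time for economic reasons, counts as employed).
Unemployed = 7.11 million.
Labor force = 115.38 + 7.11 = 122.49 million.
Unemployment rate = 7.11 / 122.49 = 5.80%.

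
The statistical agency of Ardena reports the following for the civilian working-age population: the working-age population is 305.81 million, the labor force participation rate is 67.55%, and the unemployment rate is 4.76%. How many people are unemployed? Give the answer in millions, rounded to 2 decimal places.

About 9.83 million are unemployed.

Labor force = 0.6755 × 305.81 = 206.57 million.
Unemployed = 0.0476 × 206.57 ≈ 9.83 million.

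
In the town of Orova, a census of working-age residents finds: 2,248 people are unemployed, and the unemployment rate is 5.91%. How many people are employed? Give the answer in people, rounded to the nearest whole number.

Labor force = U / u = 2,248 / 0.0591 ≈ 38,037.
Employed = labor force − unemployed = 38,037 − 2,248 = 35,789.

About 35,789 are employed.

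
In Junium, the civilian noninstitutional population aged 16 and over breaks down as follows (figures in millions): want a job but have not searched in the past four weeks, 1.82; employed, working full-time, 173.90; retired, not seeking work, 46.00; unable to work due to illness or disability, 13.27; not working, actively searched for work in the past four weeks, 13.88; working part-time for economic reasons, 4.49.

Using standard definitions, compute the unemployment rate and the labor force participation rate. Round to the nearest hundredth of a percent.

Employed = 173.90 + 4.49 = 178.39 million (anyone who worked, including part-time for economic reasons, counts as employed).
Unemployed = 13.88 million.
Labor force = 178.39 + 13.88 = 192.27 million.
Not in labor force = 1.82 + 46.00 + 13.27 = 61.09 million (those not working and not actively searching are outside the labor force — including those who want a job but have given up searching).
Civilian working-age population = 192.27 + 61.09 = 253.36 million.
Unemployment rate = 13.88 / 192.27 = 7.22%.
Labor force participation rate = 192.27 / 253.36 = 75.89%.

Unemployment rate ≈ 7.22%; labor force participation rate ≈ 75.89%.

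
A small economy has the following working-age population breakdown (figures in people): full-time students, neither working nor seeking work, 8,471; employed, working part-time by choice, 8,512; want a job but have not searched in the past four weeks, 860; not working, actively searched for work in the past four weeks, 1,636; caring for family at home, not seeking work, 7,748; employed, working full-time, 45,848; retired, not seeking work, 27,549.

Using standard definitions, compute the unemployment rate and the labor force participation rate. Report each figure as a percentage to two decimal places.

Employed = 8,512 + 45,848 = 54,360.
Unemployed = 1,636.
Labor force = 54,360 + 1,636 = 55,996.
Not in labor force = 8,471 + 860 + 7,748 + 27,549 = 44,628 (those not working and not actively searching are outside the labor force — including those who want a job but have given up searching).
Civilian working-age population = 55,996 + 44,628 = 100,624.
Unemployment rate = 1,636 / 55,996 = 2.92%.
Labor force participation rate = 55,996 / 100,624 = 55.65%.

Unemployment rate ≈ 2.92%; labor force participation rate ≈ 55.65%.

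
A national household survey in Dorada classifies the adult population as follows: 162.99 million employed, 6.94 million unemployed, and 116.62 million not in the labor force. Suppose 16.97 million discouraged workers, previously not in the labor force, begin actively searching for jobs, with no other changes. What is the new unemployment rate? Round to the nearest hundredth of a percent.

Initially, labor force = 162.99 + 6.94 = 169.93 million, so u = 6.94/169.93 = 4.08%.
After the change, unemployed and labor force both rise by 16.97 → E = 162.99, U = 23.91, labor force = 186.90 million.
New unemployment rate = 23.91 / 186.90 = 12.79%.

New unemployment rate ≈ 12.79%.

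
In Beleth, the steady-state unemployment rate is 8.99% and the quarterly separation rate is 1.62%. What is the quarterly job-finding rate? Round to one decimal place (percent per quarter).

From u* = s/(s+f): f = s·(1−u)/u.
f = 1.62 × (1 − 0.0899) / 0.0899 = 1.4744 / 0.0899 ≈ 16.4% per quarter.

Job-finding rate ≈ 16.4% per quarter.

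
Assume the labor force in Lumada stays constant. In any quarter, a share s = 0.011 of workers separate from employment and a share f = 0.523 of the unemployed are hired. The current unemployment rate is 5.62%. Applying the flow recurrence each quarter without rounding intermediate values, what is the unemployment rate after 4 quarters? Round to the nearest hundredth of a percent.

Unemployment rate after four quarters ≈ 2.23%.

With a fixed labor force, u_{t+1} = u_t + s·(1−u_t) − f·u_t = u_t·(1−s−f) + s.
Here 1−s−f = 0.466 and s = 0.011.
u_1 = 0.056200 × 0.466 + 0.011 = 0.037189.
u_2 = 0.037189 × 0.466 + 0.011 = 0.028330.
u_3 = 0.028330 × 0.466 + 0.011 = 0.024202.
u_4 = 0.024202 × 0.466 + 0.011 = 0.022278.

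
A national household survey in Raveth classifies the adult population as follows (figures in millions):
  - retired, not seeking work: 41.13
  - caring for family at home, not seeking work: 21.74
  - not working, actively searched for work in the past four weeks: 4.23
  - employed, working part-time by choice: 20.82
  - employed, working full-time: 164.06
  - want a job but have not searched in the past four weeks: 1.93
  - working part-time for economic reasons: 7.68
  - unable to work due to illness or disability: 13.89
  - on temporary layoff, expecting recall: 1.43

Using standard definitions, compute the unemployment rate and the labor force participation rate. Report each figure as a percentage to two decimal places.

Employed = 20.82 + 164.06 + 7.68 = 192.56 million (anyone who worked, including part-time for economic reasons, counts as employed).
Unemployed = 4.23 + 1.43 = 5.66 million (jobless and actively searching, or on temporary layoff).
Labor force = 192.56 + 5.66 = 198.22 million.
Not in labor force = 41.13 + 21.74 + 1.93 + 13.89 = 78.69 million (those not working and not actively searching are outside the labor force — including those who want a job but have given up searching).
Civilian working-age population = 198.22 + 78.69 = 276.91 million.
Unemployment rate = 5.66 / 198.22 = 2.86%.
Labor force participation rate = 198.22 / 276.91 = 71.58%.

Unemployment rate ≈ 2.86%; labor force participation rate ≈ 71.58%.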